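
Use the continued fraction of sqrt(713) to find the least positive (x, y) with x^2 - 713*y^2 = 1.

First expand sqrt(713) as a continued fraction. With x_i = (sqrt(713) + m_i)/d_i and (m_0, d_0) = (0, 1): a_0 = floor(sqrt(713)) = 26, since 26^2 = 676 <= 713 < 729 = 27^2.
Iterate m_{i+1} = d_i*a_i - m_i, d_{i+1} = (713 - m_{i+1}^2)/d_i, a_{i+1} = floor((a_0 + m_{i+1})/d_{i+1}):
  m_1 = 1*26 - 0 = 26, d_1 = (713 - 26^2)/1 = 37/1 = 37, a_1 = floor((26 + 26)/37) = 1.
  m_2 = 37*1 - 26 = 11, d_2 = (713 - 11^2)/37 = 592/37 = 16, a_2 = floor((26 + 11)/16) = 2.
  m_3 = 16*2 - 11 = 21, d_3 = (713 - 21^2)/16 = 272/16 = 17, a_3 = floor((26 + 21)/17) = 2.
  m_4 = 17*2 - 21 = 13, d_4 = (713 - 13^2)/17 = 544/17 = 32, a_4 = floor((26 + 13)/32) = 1.
  m_5 = 32*1 - 13 = 19, d_5 = (713 - 19^2)/32 = 352/32 = 11, a_5 = floor((26 + 19)/11) = 4.
  m_6 = 11*4 - 19 = 25, d_6 = (713 - 25^2)/11 = 88/11 = 8, a_6 = floor((26 + 25)/8) = 6.
  m_7 = 8*6 - 25 = 23, d_7 = (713 - 23^2)/8 = 184/8 = 23, a_7 = floor((26 + 23)/23) = 2.
  m_8 = 23*2 - 23 = 23, d_8 = (713 - 23^2)/23 = 184/23 = 8, a_8 = floor((26 + 23)/8) = 6.
  m_9 = 8*6 - 23 = 25, d_9 = (713 - 25^2)/8 = 88/8 = 11, a_9 = floor((26 + 25)/11) = 4.
  m_10 = 11*4 - 25 = 19, d_10 = (713 - 19^2)/11 = 352/11 = 32, a_10 = floor((26 + 19)/32) = 1.
  m_11 = 32*1 - 19 = 13, d_11 = (713 - 13^2)/32 = 544/32 = 17, a_11 = floor((26 + 13)/17) = 2.
  m_12 = 17*2 - 13 = 21, d_12 = (713 - 21^2)/17 = 272/17 = 16, a_12 = floor((26 + 21)/16) = 2.
  m_13 = 16*2 - 21 = 11, d_13 = (713 - 11^2)/16 = 592/16 = 37, a_13 = floor((26 + 11)/37) = 1.
  m_14 = 37*1 - 11 = 26, d_14 = (713 - 26^2)/37 = 37/37 = 1, a_14 = floor((26 + 26)/1) = 52.
  m_15 = 1*52 - 26 = 26, d_15 = (713 - 26^2)/1 = 37/1 = 37: (m_15, d_15) = (m_1, d_1) = (26, 37), so from here the quotients repeat a_1, ..., a_14; the period length is 14.
So sqrt(713) = [26; (1, 2, 2, 1, 4, 6, 2, 6, 4, 1, 2, 2, 1, 52)] with period length k = 14.
k is even, so the fundamental solution of x^2 - 713y^2 = 1 is (p_{k-1}, q_{k-1}) = (p_13, q_13); compute convergents through index 13.
Convergents (p_i = a_i*p_{i-1} + p_{i-2}, q_i = a_i*q_{i-1} + q_{i-2} with p_{-2}=0, p_{-1}=1, q_{-2}=1, q_{-1}=0):
  i=0: a_0=26, p_0 = 26*1 + 0 = 26, q_0 = 26*0 + 1 = 1.
  i=1: a_1=1, p_1 = 1*26 + 1 = 27, q_1 = 1*1 + 0 = 1.
  i=2: a_2=2, p_2 = 2*27 + 26 = 80, q_2 = 2*1 + 1 = 3.
  i=3: a_3=2, p_3 = 2*80 + 27 = 187, q_3 = 2*3 + 1 = 7.
  i=4: a_4=1, p_4 = 1*187 + 80 = 267, q_4 = 1*7 + 3 = 10.
  i=5: a_5=4, p_5 = 4*267 + 187 = 1255, q_5 = 4*10 + 7 = 47.
  i=6: a_6=6, p_6 = 6*1255 + 267 = 7797, q_6 = 6*47 + 10 = 292.
  i=7: a_7=2, p_7 = 2*7797 + 1255 = 16849, q_7 = 2*292 + 47 = 631.
  i=8: a_8=6, p_8 = 6*16849 + 7797 = 108891, q_8 = 6*631 + 292 = 4078.
  i=9: a_9=4, p_9 = 4*108891 + 16849 = 452413, q_9 = 4*4078 + 631 = 16943.
  i=10: a_10=1, p_10 = 1*452413 + 108891 = 561304, q_10 = 1*16943 + 4078 = 21021.
  i=11: a_11=2, p_11 = 2*561304 + 452413 = 1575021, q_11 = 2*21021 + 16943 = 58985.
  i=12: a_12=2, p_12 = 2*1575021 + 561304 = 3711346, q_12 = 2*58985 + 21021 = 138991.
  i=13: a_13=1, p_13 = 1*3711346 + 1575021 = 5286367, q_13 = 1*138991 + 58985 = 197976.
Check: 5286367^2 - 713*197976^2 = 27945676058689 - 27945676058688 = 1, so (x, y) = (5286367, 197976) solves the equation, and by the theorem it is the least positive solution.

(x, y) = (5286367, 197976)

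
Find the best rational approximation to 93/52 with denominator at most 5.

9/5

Expand x = 93/52 as a continued fraction with the Euclidean algorithm:
  93 = 1*52 + 41, so a_0 = 1.
  52 = 1*41 + 11, so a_1 = 1.
  41 = 3*11 + 8, so a_2 = 3.
  11 = 1*8 + 3, so a_3 = 1.
  8 = 2*3 + 2, so a_4 = 2.
  3 = 1*2 + 1, so a_5 = 1.
  2 = 2*1 + 0, so a_6 = 2.
so x = [1; 1, 3, 1, 2, 1, 2].
Convergents (p_i = a_i*p_{i-1} + p_{i-2}, q_i = a_i*q_{i-1} + q_{i-2} with p_{-2}=0, p_{-1}=1, q_{-2}=1, q_{-1}=0), until the denominator exceeds 5:
  i=0: a_0=1, p_0 = 1*1 + 0 = 1, q_0 = 1*0 + 1 = 1.
  i=1: a_1=1, p_1 = 1*1 + 1 = 2, q_1 = 1*1 + 0 = 1.
  i=2: a_2=3, p_2 = 3*2 + 1 = 7, q_2 = 3*1 + 1 = 4.
  i=3: a_3=1, p_3 = 1*7 + 2 = 9, q_3 = 1*4 + 1 = 5.
  i=4: a_4=2, p_4 = 2*9 + 7 = 25, q_4 = 2*5 + 4 = 14.
q_4 = 14 > 5, so the last convergent with denominator <= 5 is p_3/q_3 = 9/5.
The closest fraction with denominator <= 5 is either p_3/q_3 or the intermediate fraction (k*p_3 + p_2)/(k*q_3 + q_2) with the largest k >= 1 whose denominator stays <= 5; these approach x as k grows, and every other convergent or intermediate fraction in range is farther away.
Largest k: floor((5 - q_2)/q_3) = floor((5 - 4)/5) = 0.
Since k = 0, no intermediate fraction beyond p_3/q_3 has denominator <= 5, so the convergent 9/5 is the closest (its error is |93*5 - 9*52|/(52*5) = 3/260).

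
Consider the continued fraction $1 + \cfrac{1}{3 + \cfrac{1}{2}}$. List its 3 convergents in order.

Using the convergent recurrence p_i = a_i*p_{i-1} + p_{i-2}, q_i = a_i*q_{i-1} + q_{i-2} with p_{-2}=0, p_{-1}=1, q_{-2}=1, q_{-1}=0:
  i=0: a_0=1, p_0 = 1*1 + 0 = 1, q_0 = 1*0 + 1 = 1.
  i=1: a_1=3, p_1 = 3*1 + 1 = 4, q_1 = 3*1 + 0 = 3.
  i=2: a_2=2, p_2 = 2*4 + 1 = 9, q_2 = 2*3 + 1 = 7.

1/1, 4/3, 9/7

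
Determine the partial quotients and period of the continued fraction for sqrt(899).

[29; (1, 58)]

Write x_i = (sqrt(899) + m_i)/d_i with (m_0, d_0) = (0, 1). a_0 = floor(sqrt(899)) = 29, since 29^2 = 841 <= 899 < 900 = 30^2.
Iterate m_{i+1} = d_i*a_i - m_i, d_{i+1} = (899 - m_{i+1}^2)/d_i, a_{i+1} = floor((a_0 + m_{i+1})/d_{i+1}):
  m_1 = 1*29 - 0 = 29, d_1 = (899 - 29^2)/1 = 58/1 = 58, a_1 = floor((29 + 29)/58) = 1.
  m_2 = 58*1 - 29 = 29, d_2 = (899 - 29^2)/58 = 58/58 = 1, a_2 = floor((29 + 29)/1) = 58.
  m_3 = 1*58 - 29 = 29, d_3 = (899 - 29^2)/1 = 58/1 = 58: (m_3, d_3) = (m_1, d_1) = (29, 58), so from here the quotients repeat a_1, a_2; the period length is 2.
Hence the expansion of sqrt(899) is a_0 = 29 followed by the repeating block 1, 58 (period 2).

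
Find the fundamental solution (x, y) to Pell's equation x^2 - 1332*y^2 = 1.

(x, y) = (73, 2)

First expand sqrt(1332) as a continued fraction. With x_i = (sqrt(1332) + m_i)/d_i and (m_0, d_0) = (0, 1): a_0 = floor(sqrt(1332)) = 36, since 36^2 = 1296 <= 1332 < 1369 = 37^2.
Iterate m_{i+1} = d_i*a_i - m_i, d_{i+1} = (1332 - m_{i+1}^2)/d_i, a_{i+1} = floor((a_0 + m_{i+1})/d_{i+1}):
  m_1 = 1*36 - 0 = 36, d_1 = (1332 - 36^2)/1 = 36/1 = 36, a_1 = floor((36 + 36)/36) = 2.
  m_2 = 36*2 - 36 = 36, d_2 = (1332 - 36^2)/36 = 36/36 = 1, a_2 = floor((36 + 36)/1) = 72.
  m_3 = 1*72 - 36 = 36, d_3 = (1332 - 36^2)/1 = 36/1 = 36: (m_3, d_3) = (m_1, d_1) = (36, 36), so from here the quotients repeat a_1, a_2; the period length is 2.
So sqrt(1332) = [36; (2, 72)] with period length k = 2.
k is even, so the fundamental solution of x^2 - 1332y^2 = 1 is (p_{k-1}, q_{k-1}) = (p_1, q_1); compute convergents through index 1.
Convergents (p_i = a_i*p_{i-1} + p_{i-2}, q_i = a_i*q_{i-1} + q_{i-2} with p_{-2}=0, p_{-1}=1, q_{-2}=1, q_{-1}=0):
  i=0: a_0=36, p_0 = 36*1 + 0 = 36, q_0 = 36*0 + 1 = 1.
  i=1: a_1=2, p_1 = 2*36 + 1 = 73, q_1 = 2*1 + 0 = 2.
Check: 73^2 - 1332*2^2 = 5329 - 5328 = 1, so (x, y) = (73, 2) solves the equation, and by the theorem it is the least positive solution.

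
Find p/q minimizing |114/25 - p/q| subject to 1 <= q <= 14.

41/9

Expand x = 114/25 as a continued fraction with the Euclidean algorithm:
  114 = 4*25 + 14, so a_0 = 4.
  25 = 1*14 + 11, so a_1 = 1.
  14 = 1*11 + 3, so a_2 = 1.
  11 = 3*3 + 2, so a_3 = 3.
  3 = 1*2 + 1, so a_4 = 1.
  2 = 2*1 + 0, so a_5 = 2.
so x = [4; 1, 1, 3, 1, 2].
Convergents (p_i = a_i*p_{i-1} + p_{i-2}, q_i = a_i*q_{i-1} + q_{i-2} with p_{-2}=0, p_{-1}=1, q_{-2}=1, q_{-1}=0), until the denominator exceeds 14:
  i=0: a_0=4, p_0 = 4*1 + 0 = 4, q_0 = 4*0 + 1 = 1.
  i=1: a_1=1, p_1 = 1*4 + 1 = 5, q_1 = 1*1 + 0 = 1.
  i=2: a_2=1, p_2 = 1*5 + 4 = 9, q_2 = 1*1 + 1 = 2.
  i=3: a_3=3, p_3 = 3*9 + 5 = 32, q_3 = 3*2 + 1 = 7.
  i=4: a_4=1, p_4 = 1*32 + 9 = 41, q_4 = 1*7 + 2 = 9.
  i=5: a_5=2, p_5 = 2*41 + 32 = 114, q_5 = 2*9 + 7 = 25.
q_5 = 25 > 14, so the last convergent with denominator <= 14 is p_4/q_4 = 41/9.
The closest fraction with denominator <= 14 is either p_4/q_4 or the intermediate fraction (k*p_4 + p_3)/(k*q_4 + q_3) with the largest k >= 1 whose denominator stays <= 14; these approach x as k grows, and every other convergent or intermediate fraction in range is farther away.
Largest k: floor((14 - q_3)/q_4) = floor((14 - 7)/9) = 0.
Since k = 0, no intermediate fraction beyond p_4/q_4 has denominator <= 14, so the convergent 41/9 is the closest (its error is |114*9 - 41*25|/(25*9) = 1/225).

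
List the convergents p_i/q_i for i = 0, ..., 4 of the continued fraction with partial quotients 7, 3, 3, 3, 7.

7/1, 22/3, 73/10, 241/33, 1760/241

Using the convergent recurrence p_i = a_i*p_{i-1} + p_{i-2}, q_i = a_i*q_{i-1} + q_{i-2} with p_{-2}=0, p_{-1}=1, q_{-2}=1, q_{-1}=0:
  i=0: a_0=7, p_0 = 7*1 + 0 = 7, q_0 = 7*0 + 1 = 1.
  i=1: a_1=3, p_1 = 3*7 + 1 = 22, q_1 = 3*1 + 0 = 3.
  i=2: a_2=3, p_2 = 3*22 + 7 = 73, q_2 = 3*3 + 1 = 10.
  i=3: a_3=3, p_3 = 3*73 + 22 = 241, q_3 = 3*10 + 3 = 33.
  i=4: a_4=7, p_4 = 7*241 + 73 = 1760, q_4 = 7*33 + 10 = 241.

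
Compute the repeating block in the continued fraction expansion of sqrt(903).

Write x_i = (sqrt(903) + m_i)/d_i with (m_0, d_0) = (0, 1). a_0 = floor(sqrt(903)) = 30, since 30^2 = 900 <= 903 < 961 = 31^2.
Iterate m_{i+1} = d_i*a_i - m_i, d_{i+1} = (903 - m_{i+1}^2)/d_i, a_{i+1} = floor((a_0 + m_{i+1})/d_{i+1}):
  m_1 = 1*30 - 0 = 30, d_1 = (903 - 30^2)/1 = 3/1 = 3, a_1 = floor((30 + 30)/3) = 20.
  m_2 = 3*20 - 30 = 30, d_2 = (903 - 30^2)/3 = 3/3 = 1, a_2 = floor((30 + 30)/1) = 60.
  m_3 = 1*60 - 30 = 30, d_3 = (903 - 30^2)/1 = 3/1 = 3: (m_3, d_3) = (m_1, d_1) = (30, 3), so from here the quotients repeat a_1, a_2; the period length is 2.
Hence the expansion of sqrt(903) is a_0 = 30 followed by the repeating block 20, 60 (period 2).

[30; (20, 60)]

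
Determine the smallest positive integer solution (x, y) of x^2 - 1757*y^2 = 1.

First expand sqrt(1757) as a continued fraction. With x_i = (sqrt(1757) + m_i)/d_i and (m_0, d_0) = (0, 1): a_0 = floor(sqrt(1757)) = 41, since 41^2 = 1681 <= 1757 < 1764 = 42^2.
Iterate m_{i+1} = d_i*a_i - m_i, d_{i+1} = (1757 - m_{i+1}^2)/d_i, a_{i+1} = floor((a_0 + m_{i+1})/d_{i+1}):
  m_1 = 1*41 - 0 = 41, d_1 = (1757 - 41^2)/1 = 76/1 = 76, a_1 = floor((41 + 41)/76) = 1.
  m_2 = 76*1 - 41 = 35, d_2 = (1757 - 35^2)/76 = 532/76 = 7, a_2 = floor((41 + 35)/7) = 10.
  m_3 = 7*10 - 35 = 35, d_3 = (1757 - 35^2)/7 = 532/7 = 76, a_3 = floor((41 + 35)/76) = 1.
  m_4 = 76*1 - 35 = 41, d_4 = (1757 - 41^2)/76 = 76/76 = 1, a_4 = floor((41 + 41)/1) = 82.
  m_5 = 1*82 - 41 = 41, d_5 = (1757 - 41^2)/1 = 76/1 = 76: (m_5, d_5) = (m_1, d_1) = (41, 76), so from here the quotients repeat a_1, ..., a_4; the period length is 4.
So sqrt(1757) = [41; (1, 10, 1, 82)] with period length k = 4.
k is even, so the fundamental solution of x^2 - 1757y^2 = 1 is (p_{k-1}, q_{k-1}) = (p_3, q_3); compute convergents through index 3.
Convergents (p_i = a_i*p_{i-1} + p_{i-2}, q_i = a_i*q_{i-1} + q_{i-2} with p_{-2}=0, p_{-1}=1, q_{-2}=1, q_{-1}=0):
  i=0: a_0=41, p_0 = 41*1 + 0 = 41, q_0 = 41*0 + 1 = 1.
  i=1: a_1=1, p_1 = 1*41 + 1 = 42, q_1 = 1*1 + 0 = 1.
  i=2: a_2=10, p_2 = 10*42 + 41 = 461, q_2 = 10*1 + 1 = 11.
  i=3: a_3=1, p_3 = 1*461 + 42 = 503, q_3 = 1*11 + 1 = 12.
Check: 503^2 - 1757*12^2 = 253009 - 253008 = 1, so (x, y) = (503, 12) solves the equation, and by the theorem it is the least positive solution.

(x, y) = (503, 12)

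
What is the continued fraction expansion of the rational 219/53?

Run the Euclidean algorithm on 219 and 53; the successive quotients are the partial quotients a_0, a_1, ... (each step inverts the fractional part left over by the previous one):
  219 = 4*53 + 7, so a_0 = 4.
  53 = 7*7 + 4, so a_1 = 7.
  7 = 1*4 + 3, so a_2 = 1.
  4 = 1*3 + 1, so a_3 = 1.
  3 = 3*1 + 0, so a_4 = 3.
The remainder reaches 0 after 5 divisions, so the expansion has 5 partial quotients, read off in order.

[4; 7, 1, 1, 3]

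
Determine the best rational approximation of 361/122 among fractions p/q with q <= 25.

Expand x = 361/122 as a continued fraction with the Euclidean algorithm:
  361 = 2*122 + 117, so a_0 = 2.
  122 = 1*117 + 5, so a_1 = 1.
  117 = 23*5 + 2, so a_2 = 23.
  5 = 2*2 + 1, so a_3 = 2.
  2 = 2*1 + 0, so a_4 = 2.
so x = [2; 1, 23, 2, 2].
Convergents (p_i = a_i*p_{i-1} + p_{i-2}, q_i = a_i*q_{i-1} + q_{i-2} with p_{-2}=0, p_{-1}=1, q_{-2}=1, q_{-1}=0), until the denominator exceeds 25:
  i=0: a_0=2, p_0 = 2*1 + 0 = 2, q_0 = 2*0 + 1 = 1.
  i=1: a_1=1, p_1 = 1*2 + 1 = 3, q_1 = 1*1 + 0 = 1.
  i=2: a_2=23, p_2 = 23*3 + 2 = 71, q_2 = 23*1 + 1 = 24.
  i=3: a_3=2, p_3 = 2*71 + 3 = 145, q_3 = 2*24 + 1 = 49.
q_3 = 49 > 25, so the last convergent with denominator <= 25 is p_2/q_2 = 71/24.
The closest fraction with denominator <= 25 is either p_2/q_2 or the intermediate fraction (k*p_2 + p_1)/(k*q_2 + q_1) with the largest k >= 1 whose denominator stays <= 25; these approach x as k grows, and every other convergent or intermediate fraction in range is farther away.
Largest k: floor((25 - q_1)/q_2) = floor((25 - 1)/24) = 1.
That gives (1*71 + 3)/(1*24 + 1) = 74/25.
Compare the errors: |x - 71/24| = |361*24 - 71*122|/(122*24) = 2/2928, and |x - 74/25| = |361*25 - 74*122|/(122*25) = 3/3050.
Cross-multiplying, 2*3050 = 6100 < 8784 = 3*2928, so 2/2928 is smaller: the convergent 71/24 is closer to x than 74/25.

71/24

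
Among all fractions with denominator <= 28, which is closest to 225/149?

41/27

Expand x = 225/149 as a continued fraction with the Euclidean algorithm:
  225 = 1*149 + 76, so a_0 = 1.
  149 = 1*76 + 73, so a_1 = 1.
  76 = 1*73 + 3, so a_2 = 1.
  73 = 24*3 + 1, so a_3 = 24.
  3 = 3*1 + 0, so a_4 = 3.
so x = [1; 1, 1, 24, 3].
Convergents (p_i = a_i*p_{i-1} + p_{i-2}, q_i = a_i*q_{i-1} + q_{i-2} with p_{-2}=0, p_{-1}=1, q_{-2}=1, q_{-1}=0), until the denominator exceeds 28:
  i=0: a_0=1, p_0 = 1*1 + 0 = 1, q_0 = 1*0 + 1 = 1.
  i=1: a_1=1, p_1 = 1*1 + 1 = 2, q_1 = 1*1 + 0 = 1.
  i=2: a_2=1, p_2 = 1*2 + 1 = 3, q_2 = 1*1 + 1 = 2.
  i=3: a_3=24, p_3 = 24*3 + 2 = 74, q_3 = 24*2 + 1 = 49.
q_3 = 49 > 28, so the last convergent with denominator <= 28 is p_2/q_2 = 3/2.
The closest fraction with denominator <= 28 is either p_2/q_2 or the intermediate fraction (k*p_2 + p_1)/(k*q_2 + q_1) with the largest k >= 1 whose denominator stays <= 28; these approach x as k grows, and every other convergent or intermediate fraction in range is farther away.
Largest k: floor((28 - q_1)/q_2) = floor((28 - 1)/2) = 13.
That gives (13*3 + 2)/(13*2 + 1) = 41/27.
Compare the errors: |x - 3/2| = |225*2 - 3*149|/(149*2) = 3/298, and |x - 41/27| = |225*27 - 41*149|/(149*27) = 34/4023.
Cross-multiplying, 34*298 = 10132 < 12069 = 3*4023, so 34/4023 is smaller: the intermediate fraction 41/27 is closer to x than 3/2.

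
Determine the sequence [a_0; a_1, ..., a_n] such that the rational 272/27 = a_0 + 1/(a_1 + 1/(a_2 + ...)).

[10; 13, 2]

Run the Euclidean algorithm on 272 and 27; the successive quotients are the partial quotients a_0, a_1, ... (each step inverts the fractional part left over by the previous one):
  272 = 10*27 + 2, so a_0 = 10.
  27 = 13*2 + 1, so a_1 = 13.
  2 = 2*1 + 0, so a_2 = 2.
The remainder reaches 0 after 3 divisions, so the expansion has 3 partial quotients, read off in order.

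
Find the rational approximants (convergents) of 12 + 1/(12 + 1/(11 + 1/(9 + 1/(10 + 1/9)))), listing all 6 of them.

12/1, 145/12, 1607/133, 14608/1209, 147687/12223, 1343791/111216

Using the convergent recurrence p_i = a_i*p_{i-1} + p_{i-2}, q_i = a_i*q_{i-1} + q_{i-2} with p_{-2}=0, p_{-1}=1, q_{-2}=1, q_{-1}=0:
  i=0: a_0=12, p_0 = 12*1 + 0 = 12, q_0 = 12*0 + 1 = 1.
  i=1: a_1=12, p_1 = 12*12 + 1 = 145, q_1 = 12*1 + 0 = 12.
  i=2: a_2=11, p_2 = 11*145 + 12 = 1607, q_2 = 11*12 + 1 = 133.
  i=3: a_3=9, p_3 = 9*1607 + 145 = 14608, q_3 = 9*133 + 12 = 1209.
  i=4: a_4=10, p_4 = 10*14608 + 1607 = 147687, q_4 = 10*1209 + 133 = 12223.
  i=5: a_5=9, p_5 = 9*147687 + 14608 = 1343791, q_5 = 9*12223 + 1209 = 111216.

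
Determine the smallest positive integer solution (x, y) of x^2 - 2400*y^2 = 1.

(x, y) = (49, 1)

First expand sqrt(2400) as a continued fraction. With x_i = (sqrt(2400) + m_i)/d_i and (m_0, d_0) = (0, 1): a_0 = floor(sqrt(2400)) = 48, since 48^2 = 2304 <= 2400 < 2401 = 49^2.
Iterate m_{i+1} = d_i*a_i - m_i, d_{i+1} = (2400 - m_{i+1}^2)/d_i, a_{i+1} = floor((a_0 + m_{i+1})/d_{i+1}):
  m_1 = 1*48 - 0 = 48, d_1 = (2400 - 48^2)/1 = 96/1 = 96, a_1 = floor((48 + 48)/96) = 1.
  m_2 = 96*1 - 48 = 48, d_2 = (2400 - 48^2)/96 = 96/96 = 1, a_2 = floor((48 + 48)/1) = 96.
  m_3 = 1*96 - 48 = 48, d_3 = (2400 - 48^2)/1 = 96/1 = 96: (m_3, d_3) = (m_1, d_1) = (48, 96), so from here the quotients repeat a_1, a_2; the period length is 2.
So sqrt(2400) = [48; (1, 96)] with period length k = 2.
k is even, so the fundamental solution of x^2 - 2400y^2 = 1 is (p_{k-1}, q_{k-1}) = (p_1, q_1); compute convergents through index 1.
Convergents (p_i = a_i*p_{i-1} + p_{i-2}, q_i = a_i*q_{i-1} + q_{i-2} with p_{-2}=0, p_{-1}=1, q_{-2}=1, q_{-1}=0):
  i=0: a_0=48, p_0 = 48*1 + 0 = 48, q_0 = 48*0 + 1 = 1.
  i=1: a_1=1, p_1 = 1*48 + 1 = 49, q_1 = 1*1 + 0 = 1.
Check: 49^2 - 2400*1^2 = 2401 - 2400 = 1, so (x, y) = (49, 1) solves the equation, and by the theorem it is the least positive solution.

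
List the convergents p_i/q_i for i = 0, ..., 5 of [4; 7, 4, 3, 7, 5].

Using the convergent recurrence p_i = a_i*p_{i-1} + p_{i-2}, q_i = a_i*q_{i-1} + q_{i-2} with p_{-2}=0, p_{-1}=1, q_{-2}=1, q_{-1}=0:
  i=0: a_0=4, p_0 = 4*1 + 0 = 4, q_0 = 4*0 + 1 = 1.
  i=1: a_1=7, p_1 = 7*4 + 1 = 29, q_1 = 7*1 + 0 = 7.
  i=2: a_2=4, p_2 = 4*29 + 4 = 120, q_2 = 4*7 + 1 = 29.
  i=3: a_3=3, p_3 = 3*120 + 29 = 389, q_3 = 3*29 + 7 = 94.
  i=4: a_4=7, p_4 = 7*389 + 120 = 2843, q_4 = 7*94 + 29 = 687.
  i=5: a_5=5, p_5 = 5*2843 + 389 = 14604, q_5 = 5*687 + 94 = 3529.

4/1, 29/7, 120/29, 389/94, 2843/687, 14604/3529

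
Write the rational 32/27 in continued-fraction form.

Run the Euclidean algorithm on 32 and 27; the successive quotients are the partial quotients a_0, a_1, ... (each step inverts the fractional part left over by the previous one):
  32 = 1*27 + 5, so a_0 = 1.
  27 = 5*5 + 2, so a_1 = 5.
  5 = 2*2 + 1, so a_2 = 2.
  2 = 2*1 + 0, so a_3 = 2.
The remainder reaches 0 after 4 divisions, so the expansion has 4 partial quotients, read off in order.

[1; 5, 2, 2]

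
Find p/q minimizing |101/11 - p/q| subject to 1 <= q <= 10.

55/6

Expand x = 101/11 as a continued fraction with the Euclidean algorithm:
  101 = 9*11 + 2, so a_0 = 9.
  11 = 5*2 + 1, so a_1 = 5.
  2 = 2*1 + 0, so a_2 = 2.
so x = [9; 5, 2].
Convergents (p_i = a_i*p_{i-1} + p_{i-2}, q_i = a_i*q_{i-1} + q_{i-2} with p_{-2}=0, p_{-1}=1, q_{-2}=1, q_{-1}=0), until the denominator exceeds 10:
  i=0: a_0=9, p_0 = 9*1 + 0 = 9, q_0 = 9*0 + 1 = 1.
  i=1: a_1=5, p_1 = 5*9 + 1 = 46, q_1 = 5*1 + 0 = 5.
  i=2: a_2=2, p_2 = 2*46 + 9 = 101, q_2 = 2*5 + 1 = 11.
q_2 = 11 > 10, so the last convergent with denominator <= 10 is p_1/q_1 = 46/5.
The closest fraction with denominator <= 10 is either p_1/q_1 or the intermediate fraction (k*p_1 + p_0)/(k*q_1 + q_0) with the largest k >= 1 whose denominator stays <= 10; these approach x as k grows, and every other convergent or intermediate fraction in range is farther away.
Largest k: floor((10 - q_0)/q_1) = floor((10 - 1)/5) = 1.
That gives (1*46 + 9)/(1*5 + 1) = 55/6.
Compare the errors: |x - 46/5| = |101*5 - 46*11|/(11*5) = 1/55, and |x - 55/6| = |101*6 - 55*11|/(11*6) = 1/66.
Cross-multiplying, 1*55 = 55 < 66 = 1*66, so 1/66 is smaller: the intermediate fraction 55/6 is closer to x than 46/5.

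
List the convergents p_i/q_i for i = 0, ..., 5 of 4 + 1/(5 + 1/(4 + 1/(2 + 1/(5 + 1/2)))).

Using the convergent recurrence p_i = a_i*p_{i-1} + p_{i-2}, q_i = a_i*q_{i-1} + q_{i-2} with p_{-2}=0, p_{-1}=1, q_{-2}=1, q_{-1}=0:
  i=0: a_0=4, p_0 = 4*1 + 0 = 4, q_0 = 4*0 + 1 = 1.
  i=1: a_1=5, p_1 = 5*4 + 1 = 21, q_1 = 5*1 + 0 = 5.
  i=2: a_2=4, p_2 = 4*21 + 4 = 88, q_2 = 4*5 + 1 = 21.
  i=3: a_3=2, p_3 = 2*88 + 21 = 197, q_3 = 2*21 + 5 = 47.
  i=4: a_4=5, p_4 = 5*197 + 88 = 1073, q_4 = 5*47 + 21 = 256.
  i=5: a_5=2, p_5 = 2*1073 + 197 = 2343, q_5 = 2*256 + 47 = 559.

4/1, 21/5, 88/21, 197/47, 1073/256, 2343/559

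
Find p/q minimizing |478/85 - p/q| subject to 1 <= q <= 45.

Expand x = 478/85 as a continued fraction with the Euclidean algorithm:
  478 = 5*85 + 53, so a_0 = 5.
  85 = 1*53 + 32, so a_1 = 1.
  53 = 1*32 + 21, so a_2 = 1.
  32 = 1*21 + 11, so a_3 = 1.
  21 = 1*11 + 10, so a_4 = 1.
  11 = 1*10 + 1, so a_5 = 1.
  10 = 10*1 + 0, so a_6 = 10.
so x = [5; 1, 1, 1, 1, 1, 10].
Convergents (p_i = a_i*p_{i-1} + p_{i-2}, q_i = a_i*q_{i-1} + q_{i-2} with p_{-2}=0, p_{-1}=1, q_{-2}=1, q_{-1}=0), until the denominator exceeds 45:
  i=0: a_0=5, p_0 = 5*1 + 0 = 5, q_0 = 5*0 + 1 = 1.
  i=1: a_1=1, p_1 = 1*5 + 1 = 6, q_1 = 1*1 + 0 = 1.
  i=2: a_2=1, p_2 = 1*6 + 5 = 11, q_2 = 1*1 + 1 = 2.
  i=3: a_3=1, p_3 = 1*11 + 6 = 17, q_3 = 1*2 + 1 = 3.
  i=4: a_4=1, p_4 = 1*17 + 11 = 28, q_4 = 1*3 + 2 = 5.
  i=5: a_5=1, p_5 = 1*28 + 17 = 45, q_5 = 1*5 + 3 = 8.
  i=6: a_6=10, p_6 = 10*45 + 28 = 478, q_6 = 10*8 + 5 = 85.
q_6 = 85 > 45, so the last convergent with denominator <= 45 is p_5/q_5 = 45/8.
The closest fraction with denominator <= 45 is either p_5/q_5 or the intermediate fraction (k*p_5 + p_4)/(k*q_5 + q_4) with the largest k >= 1 whose denominator stays <= 45; these approach x as k grows, and every other convergent or intermediate fraction in range is farther away.
Largest k: floor((45 - q_4)/q_5) = floor((45 - 5)/8) = 5.
That gives (5*45 + 28)/(5*8 + 5) = 253/45.
Compare the errors: |x - 45/8| = |478*8 - 45*85|/(85*8) = 1/680, and |x - 253/45| = |478*45 - 253*85|/(85*45) = 5/3825.
Cross-multiplying, 5*680 = 3400 < 3825 = 1*3825, so 5/3825 is smaller: the intermediate fraction 253/45 is closer to x than 45/8.

253/45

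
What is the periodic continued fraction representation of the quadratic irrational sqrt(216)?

[14; (1, 2, 3, 2, 1, 28)]

Write x_i = (sqrt(216) + m_i)/d_i with (m_0, d_0) = (0, 1). a_0 = floor(sqrt(216)) = 14, since 14^2 = 196 <= 216 < 225 = 15^2.
Iterate m_{i+1} = d_i*a_i - m_i, d_{i+1} = (216 - m_{i+1}^2)/d_i, a_{i+1} = floor((a_0 + m_{i+1})/d_{i+1}):
  m_1 = 1*14 - 0 = 14, d_1 = (216 - 14^2)/1 = 20/1 = 20, a_1 = floor((14 + 14)/20) = 1.
  m_2 = 20*1 - 14 = 6, d_2 = (216 - 6^2)/20 = 180/20 = 9, a_2 = floor((14 + 6)/9) = 2.
  m_3 = 9*2 - 6 = 12, d_3 = (216 - 12^2)/9 = 72/9 = 8, a_3 = floor((14 + 12)/8) = 3.
  m_4 = 8*3 - 12 = 12, d_4 = (216 - 12^2)/8 = 72/8 = 9, a_4 = floor((14 + 12)/9) = 2.
  m_5 = 9*2 - 12 = 6, d_5 = (216 - 6^2)/9 = 180/9 = 20, a_5 = floor((14 + 6)/20) = 1.
  m_6 = 20*1 - 6 = 14, d_6 = (216 - 14^2)/20 = 20/20 = 1, a_6 = floor((14 + 14)/1) = 28.
  m_7 = 1*28 - 14 = 14, d_7 = (216 - 14^2)/1 = 20/1 = 20: (m_7, d_7) = (m_1, d_1) = (14, 20), so from here the quotients repeat a_1, ..., a_6; the period length is 6.
Hence the expansion of sqrt(216) is a_0 = 14 followed by the repeating block 1, 2, 3, 2, 1, 28 (period 6).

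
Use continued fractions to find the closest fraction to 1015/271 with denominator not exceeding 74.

206/55

Expand x = 1015/271 as a continued fraction with the Euclidean algorithm:
  1015 = 3*271 + 202, so a_0 = 3.
  271 = 1*202 + 69, so a_1 = 1.
  202 = 2*69 + 64, so a_2 = 2.
  69 = 1*64 + 5, so a_3 = 1.
  64 = 12*5 + 4, so a_4 = 12.
  5 = 1*4 + 1, so a_5 = 1.
  4 = 4*1 + 0, so a_6 = 4.
so x = [3; 1, 2, 1, 12, 1, 4].
Convergents (p_i = a_i*p_{i-1} + p_{i-2}, q_i = a_i*q_{i-1} + q_{i-2} with p_{-2}=0, p_{-1}=1, q_{-2}=1, q_{-1}=0), until the denominator exceeds 74:
  i=0: a_0=3, p_0 = 3*1 + 0 = 3, q_0 = 3*0 + 1 = 1.
  i=1: a_1=1, p_1 = 1*3 + 1 = 4, q_1 = 1*1 + 0 = 1.
  i=2: a_2=2, p_2 = 2*4 + 3 = 11, q_2 = 2*1 + 1 = 3.
  i=3: a_3=1, p_3 = 1*11 + 4 = 15, q_3 = 1*3 + 1 = 4.
  i=4: a_4=12, p_4 = 12*15 + 11 = 191, q_4 = 12*4 + 3 = 51.
  i=5: a_5=1, p_5 = 1*191 + 15 = 206, q_5 = 1*51 + 4 = 55.
  i=6: a_6=4, p_6 = 4*206 + 191 = 1015, q_6 = 4*55 + 51 = 271.
q_6 = 271 > 74, so the last convergent with denominator <= 74 is p_5/q_5 = 206/55.
The closest fraction with denominator <= 74 is either p_5/q_5 or the intermediate fraction (k*p_5 + p_4)/(k*q_5 + q_4) with the largest k >= 1 whose denominator stays <= 74; these approach x as k grows, and every other convergent or intermediate fraction in range is farther away.
Largest k: floor((74 - q_4)/q_5) = floor((74 - 51)/55) = 0.
Since k = 0, no intermediate fraction beyond p_5/q_5 has denominator <= 74, so the convergent 206/55 is the closest (its error is |1015*55 - 206*271|/(271*55) = 1/14905).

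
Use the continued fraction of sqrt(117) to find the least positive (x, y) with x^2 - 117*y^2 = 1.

First expand sqrt(117) as a continued fraction. With x_i = (sqrt(117) + m_i)/d_i and (m_0, d_0) = (0, 1): a_0 = floor(sqrt(117)) = 10, since 10^2 = 100 <= 117 < 121 = 11^2.
Iterate m_{i+1} = d_i*a_i - m_i, d_{i+1} = (117 - m_{i+1}^2)/d_i, a_{i+1} = floor((a_0 + m_{i+1})/d_{i+1}):
  m_1 = 1*10 - 0 = 10, d_1 = (117 - 10^2)/1 = 17/1 = 17, a_1 = floor((10 + 10)/17) = 1.
  m_2 = 17*1 - 10 = 7, d_2 = (117 - 7^2)/17 = 68/17 = 4, a_2 = floor((10 + 7)/4) = 4.
  m_3 = 4*4 - 7 = 9, d_3 = (117 - 9^2)/4 = 36/4 = 9, a_3 = floor((10 + 9)/9) = 2.
  m_4 = 9*2 - 9 = 9, d_4 = (117 - 9^2)/9 = 36/9 = 4, a_4 = floor((10 + 9)/4) = 4.
  m_5 = 4*4 - 9 = 7, d_5 = (117 - 7^2)/4 = 68/4 = 17, a_5 = floor((10 + 7)/17) = 1.
  m_6 = 17*1 - 7 = 10, d_6 = (117 - 10^2)/17 = 17/17 = 1, a_6 = floor((10 + 10)/1) = 20.
  m_7 = 1*20 - 10 = 10, d_7 = (117 - 10^2)/1 = 17/1 = 17: (m_7, d_7) = (m_1, d_1) = (10, 17), so from here the quotients repeat a_1, ..., a_6; the period length is 6.
So sqrt(117) = [10; (1, 4, 2, 4, 1, 20)] with period length k = 6.
k is even, so the fundamental solution of x^2 - 117y^2 = 1 is (p_{k-1}, q_{k-1}) = (p_5, q_5); compute convergents through index 5.
Convergents (p_i = a_i*p_{i-1} + p_{i-2}, q_i = a_i*q_{i-1} + q_{i-2} with p_{-2}=0, p_{-1}=1, q_{-2}=1, q_{-1}=0):
  i=0: a_0=10, p_0 = 10*1 + 0 = 10, q_0 = 10*0 + 1 = 1.
  i=1: a_1=1, p_1 = 1*10 + 1 = 11, q_1 = 1*1 + 0 = 1.
  i=2: a_2=4, p_2 = 4*11 + 10 = 54, q_2 = 4*1 + 1 = 5.
  i=3: a_3=2, p_3 = 2*54 + 11 = 119, q_3 = 2*5 + 1 = 11.
  i=4: a_4=4, p_4 = 4*119 + 54 = 530, q_4 = 4*11 + 5 = 49.
  i=5: a_5=1, p_5 = 1*530 + 119 = 649, q_5 = 1*49 + 11 = 60.
Check: 649^2 - 117*60^2 = 421201 - 421200 = 1, so (x, y) = (649, 60) solves the equation, and by the theorem it is the least positive solution.

(x, y) = (649, 60)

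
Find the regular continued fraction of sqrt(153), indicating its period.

Write x_i = (sqrt(153) + m_i)/d_i with (m_0, d_0) = (0, 1). a_0 = floor(sqrt(153)) = 12, since 12^2 = 144 <= 153 < 169 = 13^2.
Iterate m_{i+1} = d_i*a_i - m_i, d_{i+1} = (153 - m_{i+1}^2)/d_i, a_{i+1} = floor((a_0 + m_{i+1})/d_{i+1}):
  m_1 = 1*12 - 0 = 12, d_1 = (153 - 12^2)/1 = 9/1 = 9, a_1 = floor((12 + 12)/9) = 2.
  m_2 = 9*2 - 12 = 6, d_2 = (153 - 6^2)/9 = 117/9 = 13, a_2 = floor((12 + 6)/13) = 1.
  m_3 = 13*1 - 6 = 7, d_3 = (153 - 7^2)/13 = 104/13 = 8, a_3 = floor((12 + 7)/8) = 2.
  m_4 = 8*2 - 7 = 9, d_4 = (153 - 9^2)/8 = 72/8 = 9, a_4 = floor((12 + 9)/9) = 2.
  m_5 = 9*2 - 9 = 9, d_5 = (153 - 9^2)/9 = 72/9 = 8, a_5 = floor((12 + 9)/8) = 2.
  m_6 = 8*2 - 9 = 7, d_6 = (153 - 7^2)/8 = 104/8 = 13, a_6 = floor((12 + 7)/13) = 1.
  m_7 = 13*1 - 7 = 6, d_7 = (153 - 6^2)/13 = 117/13 = 9, a_7 = floor((12 + 6)/9) = 2.
  m_8 = 9*2 - 6 = 12, d_8 = (153 - 12^2)/9 = 9/9 = 1, a_8 = floor((12 + 12)/1) = 24.
  m_9 = 1*24 - 12 = 12, d_9 = (153 - 12^2)/1 = 9/1 = 9: (m_9, d_9) = (m_1, d_1) = (12, 9), so from here the quotients repeat a_1, ..., a_8; the period length is 8.
Hence the expansion of sqrt(153) is a_0 = 12 followed by the repeating block 2, 1, 2, 2, 2, 1, 2, 24 (period 8).

[12; (2, 1, 2, 2, 2, 1, 2, 24)]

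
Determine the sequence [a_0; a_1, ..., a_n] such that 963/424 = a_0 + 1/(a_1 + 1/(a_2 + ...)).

[2; 3, 1, 2, 5, 7]

Run the Euclidean algorithm on 963 and 424; the successive quotients are the partial quotients a_0, a_1, ... (each step inverts the fractional part left over by the previous one):
  963 = 2*424 + 115, so a_0 = 2.
  424 = 3*115 + 79, so a_1 = 3.
  115 = 1*79 + 36, so a_2 = 1.
  79 = 2*36 + 7, so a_3 = 2.
  36 = 5*7 + 1, so a_4 = 5.
  7 = 7*1 + 0, so a_5 = 7.
The remainder reaches 0 after 6 divisions, so the expansion has 6 partial quotients, read off in order.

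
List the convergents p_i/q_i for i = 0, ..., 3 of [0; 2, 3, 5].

0/1, 1/2, 3/7, 16/37

Using the convergent recurrence p_i = a_i*p_{i-1} + p_{i-2}, q_i = a_i*q_{i-1} + q_{i-2} with p_{-2}=0, p_{-1}=1, q_{-2}=1, q_{-1}=0:
  i=0: a_0=0, p_0 = 0*1 + 0 = 0, q_0 = 0*0 + 1 = 1.
  i=1: a_1=2, p_1 = 2*0 + 1 = 1, q_1 = 2*1 + 0 = 2.
  i=2: a_2=3, p_2 = 3*1 + 0 = 3, q_2 = 3*2 + 1 = 7.
  i=3: a_3=5, p_3 = 5*3 + 1 = 16, q_3 = 5*7 + 2 = 37.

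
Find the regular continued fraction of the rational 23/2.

Run the Euclidean algorithm on 23 and 2; the successive quotients are the partial quotients a_0, a_1, ... (each step inverts the fractional part left over by the previous one):
  23 = 11*2 + 1, so a_0 = 11.
  2 = 2*1 + 0, so a_1 = 2.
The remainder reaches 0 after 2 divisions, so the expansion has 2 partial quotients, read off in order.

[11; 2]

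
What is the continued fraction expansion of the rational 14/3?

[4; 1, 2]

Run the Euclidean algorithm on 14 and 3; the successive quotients are the partial quotients a_0, a_1, ... (each step inverts the fractional part left over by the previous one):
  14 = 4*3 + 2, so a_0 = 4.
  3 = 1*2 + 1, so a_1 = 1.
  2 = 2*1 + 0, so a_2 = 2.
The remainder reaches 0 after 3 divisions, so the expansion has 3 partial quotients, read off in order.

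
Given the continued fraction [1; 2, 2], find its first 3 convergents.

1/1, 3/2, 7/5

Using the convergent recurrence p_i = a_i*p_{i-1} + p_{i-2}, q_i = a_i*q_{i-1} + q_{i-2} with p_{-2}=0, p_{-1}=1, q_{-2}=1, q_{-1}=0:
  i=0: a_0=1, p_0 = 1*1 + 0 = 1, q_0 = 1*0 + 1 = 1.
  i=1: a_1=2, p_1 = 2*1 + 1 = 3, q_1 = 2*1 + 0 = 2.
  i=2: a_2=2, p_2 = 2*3 + 1 = 7, q_2 = 2*2 + 1 = 5.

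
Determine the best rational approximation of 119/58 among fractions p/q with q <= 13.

Expand x = 119/58 as a continued fraction with the Euclidean algorithm:
  119 = 2*58 + 3, so a_0 = 2.
  58 = 19*3 + 1, so a_1 = 19.
  3 = 3*1 + 0, so a_2 = 3.
so x = [2; 19, 3].
Convergents (p_i = a_i*p_{i-1} + p_{i-2}, q_i = a_i*q_{i-1} + q_{i-2} with p_{-2}=0, p_{-1}=1, q_{-2}=1, q_{-1}=0), until the denominator exceeds 13:
  i=0: a_0=2, p_0 = 2*1 + 0 = 2, q_0 = 2*0 + 1 = 1.
  i=1: a_1=19, p_1 = 19*2 + 1 = 39, q_1 = 19*1 + 0 = 19.
q_1 = 19 > 13, so the last convergent with denominator <= 13 is p_0/q_0 = 2/1.
The closest fraction with denominator <= 13 is either p_0/q_0 or the intermediate fraction (k*p_0 + p_{-1})/(k*q_0 + q_{-1}) with the largest k >= 1 whose denominator stays <= 13; these approach x as k grows, and every other convergent or intermediate fraction in range is farther away.
Largest k: floor((13 - q_{-1})/q_0) = floor((13 - 0)/1) = 13 (using the seeds p_{-1} = 1, q_{-1} = 0).
That gives (13*2 + 1)/(13*1 + 0) = 27/13.
Compare the errors: |x - 2/1| = |119*1 - 2*58|/(58*1) = 3/58, and |x - 27/13| = |119*13 - 27*58|/(58*13) = 19/754.
Cross-multiplying, 19*58 = 1102 < 2262 = 3*754, so 19/754 is smaller: the intermediate fraction 27/13 is closer to x than 2/1.

27/13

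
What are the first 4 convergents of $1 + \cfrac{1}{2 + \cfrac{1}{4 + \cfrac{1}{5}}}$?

Using the convergent recurrence p_i = a_i*p_{i-1} + p_{i-2}, q_i = a_i*q_{i-1} + q_{i-2} with p_{-2}=0, p_{-1}=1, q_{-2}=1, q_{-1}=0:
  i=0: a_0=1, p_0 = 1*1 + 0 = 1, q_0 = 1*0 + 1 = 1.
  i=1: a_1=2, p_1 = 2*1 + 1 = 3, q_1 = 2*1 + 0 = 2.
  i=2: a_2=4, p_2 = 4*3 + 1 = 13, q_2 = 4*2 + 1 = 9.
  i=3: a_3=5, p_3 = 5*13 + 3 = 68, q_3 = 5*9 + 2 = 47.

1/1, 3/2, 13/9, 68/47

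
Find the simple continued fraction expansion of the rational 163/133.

Run the Euclidean algorithm on 163 and 133; the successive quotients are the partial quotients a_0, a_1, ... (each step inverts the fractional part left over by the previous one):
  163 = 1*133 + 30, so a_0 = 1.
  133 = 4*30 + 13, so a_1 = 4.
  30 = 2*13 + 4, so a_2 = 2.
  13 = 3*4 + 1, so a_3 = 3.
  4 = 4*1 + 0, so a_4 = 4.
The remainder reaches 0 after 5 divisions, so the expansion has 5 partial quotients, read off in order.

[1; 4, 2, 3, 4]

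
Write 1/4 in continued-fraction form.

Run the Euclidean algorithm on 1 and 4; the successive quotients are the partial quotients a_0, a_1, ... (each step inverts the fractional part left over by the previous one):
  1 = 0*4 + 1, so a_0 = 0.
  4 = 4*1 + 0, so a_1 = 4.
The remainder reaches 0 after 2 divisions, so the expansion has 2 partial quotients, read off in order.

[0; 4]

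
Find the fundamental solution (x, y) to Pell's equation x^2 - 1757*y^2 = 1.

(x, y) = (503, 12)

First expand sqrt(1757) as a continued fraction. With x_i = (sqrt(1757) + m_i)/d_i and (m_0, d_0) = (0, 1): a_0 = floor(sqrt(1757)) = 41, since 41^2 = 1681 <= 1757 < 1764 = 42^2.
Iterate m_{i+1} = d_i*a_i - m_i, d_{i+1} = (1757 - m_{i+1}^2)/d_i, a_{i+1} = floor((a_0 + m_{i+1})/d_{i+1}):
  m_1 = 1*41 - 0 = 41, d_1 = (1757 - 41^2)/1 = 76/1 = 76, a_1 = floor((41 + 41)/76) = 1.
  m_2 = 76*1 - 41 = 35, d_2 = (1757 - 35^2)/76 = 532/76 = 7, a_2 = floor((41 + 35)/7) = 10.
  m_3 = 7*10 - 35 = 35, d_3 = (1757 - 35^2)/7 = 532/7 = 76, a_3 = floor((41 + 35)/76) = 1.
  m_4 = 76*1 - 35 = 41, d_4 = (1757 - 41^2)/76 = 76/76 = 1, a_4 = floor((41 + 41)/1) = 82.
  m_5 = 1*82 - 41 = 41, d_5 = (1757 - 41^2)/1 = 76/1 = 76: (m_5, d_5) = (m_1, d_1) = (41, 76), so from here the quotients repeat a_1, ..., a_4; the period length is 4.
So sqrt(1757) = [41; (1, 10, 1, 82)] with period length k = 4.
k is even, so the fundamental solution of x^2 - 1757y^2 = 1 is (p_{k-1}, q_{k-1}) = (p_3, q_3); compute convergents through index 3.
Convergents (p_i = a_i*p_{i-1} + p_{i-2}, q_i = a_i*q_{i-1} + q_{i-2} with p_{-2}=0, p_{-1}=1, q_{-2}=1, q_{-1}=0):
  i=0: a_0=41, p_0 = 41*1 + 0 = 41, q_0 = 41*0 + 1 = 1.
  i=1: a_1=1, p_1 = 1*41 + 1 = 42, q_1 = 1*1 + 0 = 1.
  i=2: a_2=10, p_2 = 10*42 + 41 = 461, q_2 = 10*1 + 1 = 11.
  i=3: a_3=1, p_3 = 1*461 + 42 = 503, q_3 = 1*11 + 1 = 12.
Check: 503^2 - 1757*12^2 = 253009 - 253008 = 1, so (x, y) = (503, 12) solves the equation, and by the theorem it is the least positive solution.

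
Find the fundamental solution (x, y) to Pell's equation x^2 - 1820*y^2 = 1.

First expand sqrt(1820) as a continued fraction. With x_i = (sqrt(1820) + m_i)/d_i and (m_0, d_0) = (0, 1): a_0 = floor(sqrt(1820)) = 42, since 42^2 = 1764 <= 1820 < 1849 = 43^2.
Iterate m_{i+1} = d_i*a_i - m_i, d_{i+1} = (1820 - m_{i+1}^2)/d_i, a_{i+1} = floor((a_0 + m_{i+1})/d_{i+1}):
  m_1 = 1*42 - 0 = 42, d_1 = (1820 - 42^2)/1 = 56/1 = 56, a_1 = floor((42 + 42)/56) = 1.
  m_2 = 56*1 - 42 = 14, d_2 = (1820 - 14^2)/56 = 1624/56 = 29, a_2 = floor((42 + 14)/29) = 1.
  m_3 = 29*1 - 14 = 15, d_3 = (1820 - 15^2)/29 = 1595/29 = 55, a_3 = floor((42 + 15)/55) = 1.
  m_4 = 55*1 - 15 = 40, d_4 = (1820 - 40^2)/55 = 220/55 = 4, a_4 = floor((42 + 40)/4) = 20.
  m_5 = 4*20 - 40 = 40, d_5 = (1820 - 40^2)/4 = 220/4 = 55, a_5 = floor((42 + 40)/55) = 1.
  m_6 = 55*1 - 40 = 15, d_6 = (1820 - 15^2)/55 = 1595/55 = 29, a_6 = floor((42 + 15)/29) = 1.
  m_7 = 29*1 - 15 = 14, d_7 = (1820 - 14^2)/29 = 1624/29 = 56, a_7 = floor((42 + 14)/56) = 1.
  m_8 = 56*1 - 14 = 42, d_8 = (1820 - 42^2)/56 = 56/56 = 1, a_8 = floor((42 + 42)/1) = 84.
  m_9 = 1*84 - 42 = 42, d_9 = (1820 - 42^2)/1 = 56/1 = 56: (m_9, d_9) = (m_1, d_1) = (42, 56), so from here the quotients repeat a_1, ..., a_8; the period length is 8.
So sqrt(1820) = [42; (1, 1, 1, 20, 1, 1, 1, 84)] with period length k = 8.
k is even, so the fundamental solution of x^2 - 1820y^2 = 1 is (p_{k-1}, q_{k-1}) = (p_7, q_7); compute convergents through index 7.
Convergents (p_i = a_i*p_{i-1} + p_{i-2}, q_i = a_i*q_{i-1} + q_{i-2} with p_{-2}=0, p_{-1}=1, q_{-2}=1, q_{-1}=0):
  i=0: a_0=42, p_0 = 42*1 + 0 = 42, q_0 = 42*0 + 1 = 1.
  i=1: a_1=1, p_1 = 1*42 + 1 = 43, q_1 = 1*1 + 0 = 1.
  i=2: a_2=1, p_2 = 1*43 + 42 = 85, q_2 = 1*1 + 1 = 2.
  i=3: a_3=1, p_3 = 1*85 + 43 = 128, q_3 = 1*2 + 1 = 3.
  i=4: a_4=20, p_4 = 20*128 + 85 = 2645, q_4 = 20*3 + 2 = 62.
  i=5: a_5=1, p_5 = 1*2645 + 128 = 2773, q_5 = 1*62 + 3 = 65.
  i=6: a_6=1, p_6 = 1*2773 + 2645 = 5418, q_6 = 1*65 + 62 = 127.
  i=7: a_7=1, p_7 = 1*5418 + 2773 = 8191, q_7 = 1*127 + 65 = 192.
Check: 8191^2 - 1820*192^2 = 67092481 - 67092480 = 1, so (x, y) = (8191, 192) solves the equation, and by the theorem it is the least positive solution.

(x, y) = (8191, 192)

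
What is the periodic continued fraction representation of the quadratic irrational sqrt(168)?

Write x_i = (sqrt(168) + m_i)/d_i with (m_0, d_0) = (0, 1). a_0 = floor(sqrt(168)) = 12, since 12^2 = 144 <= 168 < 169 = 13^2.
Iterate m_{i+1} = d_i*a_i - m_i, d_{i+1} = (168 - m_{i+1}^2)/d_i, a_{i+1} = floor((a_0 + m_{i+1})/d_{i+1}):
  m_1 = 1*12 - 0 = 12, d_1 = (168 - 12^2)/1 = 24/1 = 24, a_1 = floor((12 + 12)/24) = 1.
  m_2 = 24*1 - 12 = 12, d_2 = (168 - 12^2)/24 = 24/24 = 1, a_2 = floor((12 + 12)/1) = 24.
  m_3 = 1*24 - 12 = 12, d_3 = (168 - 12^2)/1 = 24/1 = 24: (m_3, d_3) = (m_1, d_1) = (12, 24), so from here the quotients repeat a_1, a_2; the period length is 2.
Hence the expansion of sqrt(168) is a_0 = 12 followed by the repeating block 1, 24 (period 2).

[12; (1, 24)]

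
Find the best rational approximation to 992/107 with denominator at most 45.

Expand x = 992/107 as a continued fraction with the Euclidean algorithm:
  992 = 9*107 + 29, so a_0 = 9.
  107 = 3*29 + 20, so a_1 = 3.
  29 = 1*20 + 9, so a_2 = 1.
  20 = 2*9 + 2, so a_3 = 2.
  9 = 4*2 + 1, so a_4 = 4.
  2 = 2*1 + 0, so a_5 = 2.
so x = [9; 3, 1, 2, 4, 2].
Convergents (p_i = a_i*p_{i-1} + p_{i-2}, q_i = a_i*q_{i-1} + q_{i-2} with p_{-2}=0, p_{-1}=1, q_{-2}=1, q_{-1}=0), until the denominator exceeds 45:
  i=0: a_0=9, p_0 = 9*1 + 0 = 9, q_0 = 9*0 + 1 = 1.
  i=1: a_1=3, p_1 = 3*9 + 1 = 28, q_1 = 3*1 + 0 = 3.
  i=2: a_2=1, p_2 = 1*28 + 9 = 37, q_2 = 1*3 + 1 = 4.
  i=3: a_3=2, p_3 = 2*37 + 28 = 102, q_3 = 2*4 + 3 = 11.
  i=4: a_4=4, p_4 = 4*102 + 37 = 445, q_4 = 4*11 + 4 = 48.
q_4 = 48 > 45, so the last convergent with denominator <= 45 is p_3/q_3 = 102/11.
The closest fraction with denominator <= 45 is either p_3/q_3 or the intermediate fraction (k*p_3 + p_2)/(k*q_3 + q_2) with the largest k >= 1 whose denominator stays <= 45; these approach x as k grows, and every other convergent or intermediate fraction in range is farther away.
Largest k: floor((45 - q_2)/q_3) = floor((45 - 4)/11) = 3.
That gives (3*102 + 37)/(3*11 + 4) = 343/37.
Compare the errors: |x - 102/11| = |992*11 - 102*107|/(107*11) = 2/1177, and |x - 343/37| = |992*37 - 343*107|/(107*37) = 3/3959.
Cross-multiplying, 3*1177 = 3531 < 7918 = 2*3959, so 3/3959 is smaller: the intermediate fraction 343/37 is closer to x than 102/11.

343/37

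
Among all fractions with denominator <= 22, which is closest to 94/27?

Expand x = 94/27 as a continued fraction with the Euclidean algorithm:
  94 = 3*27 + 13, so a_0 = 3.
  27 = 2*13 + 1, so a_1 = 2.
  13 = 13*1 + 0, so a_2 = 13.
so x = [3; 2, 13].
Convergents (p_i = a_i*p_{i-1} + p_{i-2}, q_i = a_i*q_{i-1} + q_{i-2} with p_{-2}=0, p_{-1}=1, q_{-2}=1, q_{-1}=0), until the denominator exceeds 22:
  i=0: a_0=3, p_0 = 3*1 + 0 = 3, q_0 = 3*0 + 1 = 1.
  i=1: a_1=2, p_1 = 2*3 + 1 = 7, q_1 = 2*1 + 0 = 2.
  i=2: a_2=13, p_2 = 13*7 + 3 = 94, q_2 = 13*2 + 1 = 27.
q_2 = 27 > 22, so the last convergent with denominator <= 22 is p_1/q_1 = 7/2.
The closest fraction with denominator <= 22 is either p_1/q_1 or the intermediate fraction (k*p_1 + p_0)/(k*q_1 + q_0) with the largest k >= 1 whose denominator stays <= 22; these approach x as k grows, and every other convergent or intermediate fraction in range is farther away.
Largest k: floor((22 - q_0)/q_1) = floor((22 - 1)/2) = 10.
That gives (10*7 + 3)/(10*2 + 1) = 73/21.
Compare the errors: |x - 7/2| = |94*2 - 7*27|/(27*2) = 1/54, and |x - 73/21| = |94*21 - 73*27|/(27*21) = 3/567.
Cross-multiplying, 3*54 = 162 < 567 = 1*567, so 3/567 is smaller: the intermediate fraction 73/21 is closer to x than 7/2.

73/21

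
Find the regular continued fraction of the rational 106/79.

[1; 2, 1, 12, 2]

Run the Euclidean algorithm on 106 and 79; the successive quotients are the partial quotients a_0, a_1, ... (each step inverts the fractional part left over by the previous one):
  106 = 1*79 + 27, so a_0 = 1.
  79 = 2*27 + 25, so a_1 = 2.
  27 = 1*25 + 2, so a_2 = 1.
  25 = 12*2 + 1, so a_3 = 12.
  2 = 2*1 + 0, so a_4 = 2.
The remainder reaches 0 after 5 divisions, so the expansion has 5 partial quotients, read off in order.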